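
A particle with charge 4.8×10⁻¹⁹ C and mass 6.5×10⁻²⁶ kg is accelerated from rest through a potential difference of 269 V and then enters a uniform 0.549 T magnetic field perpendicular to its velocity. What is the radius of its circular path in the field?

Acceleration: |q|V = ½mv² ⇒ v = √(2|q|V/m) = √(2·4.8×10⁻¹⁹·269/6.5×10⁻²⁶) ≈ 6.303×10⁴ m/s.
In the field: r = mv/(|q|B) = (6.5×10⁻²⁶)(6.303×10⁴)/((4.8×10⁻¹⁹)(0.549)) ≈ 0.0155 m.

r ≈ 0.0155 m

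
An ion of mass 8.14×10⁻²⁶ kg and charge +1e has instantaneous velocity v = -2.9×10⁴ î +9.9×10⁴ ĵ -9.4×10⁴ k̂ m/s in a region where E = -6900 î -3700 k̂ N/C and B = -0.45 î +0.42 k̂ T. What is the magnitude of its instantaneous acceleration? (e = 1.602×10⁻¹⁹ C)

|a| ≈ 1.50×10¹¹ m/s²

v×B = (4.16×10⁴, 5.45×10⁴, 4.46×10⁴) N/C.
E + v×B = (3.47×10⁴, 5.45×10⁴, 4.08×10⁴) N/C.
F = q(E + v×B) = (1.602×10⁻¹⁹ C)·(3.47×10⁴, 5.45×10⁴, 4.08×10⁴) = (5.56×10⁻¹⁵, 8.73×10⁻¹⁵, 6.54×10⁻¹⁵) N.
|a| = |F|/m = 1.224×10⁻¹⁴/8.14×10⁻²⁶ ≈ 1.50×10¹¹ m/s².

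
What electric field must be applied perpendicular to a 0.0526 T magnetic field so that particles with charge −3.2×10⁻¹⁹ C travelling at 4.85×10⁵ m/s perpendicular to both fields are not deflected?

For straight-line motion qE = qvB, so E = vB.
E = 4.85×10⁵ × 0.0526 = 2.55×10⁴ V/m.

E = 2.55×10⁴ V/m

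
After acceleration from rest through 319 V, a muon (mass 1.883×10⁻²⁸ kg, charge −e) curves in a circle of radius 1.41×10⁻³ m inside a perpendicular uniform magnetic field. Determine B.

v = √(2|q|V/m) = √(2·1.602×10⁻¹⁹·319/1.883×10⁻²⁸) ≈ 7.367×10⁵ m/s.
B = mv/(|q|r) = (1.883×10⁻²⁸)(7.367×10⁵)/((1.602×10⁻¹⁹)(1.41×10⁻³)) ≈ 0.614 T.

B ≈ 0.614 T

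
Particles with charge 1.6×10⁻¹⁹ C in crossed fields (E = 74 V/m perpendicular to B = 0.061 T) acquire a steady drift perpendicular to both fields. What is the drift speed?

The E×B drift speed is v_d = E/B.
v_d = 74/0.061 = 1200 m/s.

v_d ≈ 1200 m/s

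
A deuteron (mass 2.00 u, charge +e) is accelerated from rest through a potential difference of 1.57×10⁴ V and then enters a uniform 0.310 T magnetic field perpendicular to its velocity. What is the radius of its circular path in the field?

r ≈ 0.0823 m

Acceleration: |q|V = ½mv² ⇒ v = √(2|q|V/m) = √(2·1.602×10⁻¹⁹·1.57×10⁴/3.322×10⁻²⁷) ≈ 1.231×10⁶ m/s.
In the field: r = mv/(|q|B) = (3.322×10⁻²⁷)(1.231×10⁶)/((1.602×10⁻¹⁹)(0.310)) ≈ 0.0823 m.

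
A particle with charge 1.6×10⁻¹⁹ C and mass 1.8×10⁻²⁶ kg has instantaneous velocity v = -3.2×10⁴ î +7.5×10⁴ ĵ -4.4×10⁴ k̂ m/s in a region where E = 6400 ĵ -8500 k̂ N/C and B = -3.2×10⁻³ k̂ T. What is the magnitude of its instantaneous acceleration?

v×B = (-240, -102, 0) N/C.
E + v×B = (-240, 6300, -8500) N/C.
F = q(E + v×B) = (1.6×10⁻¹⁹ C)·(-240, 6300, -8500) = (-3.84×10⁻¹⁷, 1.01×10⁻¹⁵, -1.36×10⁻¹⁵) N.
|a| = |F|/m = 1.693×10⁻¹⁵/1.8×10⁻²⁶ ≈ 9.41×10¹⁰ m/s².

|a| ≈ 9.41×10¹⁰ m/s²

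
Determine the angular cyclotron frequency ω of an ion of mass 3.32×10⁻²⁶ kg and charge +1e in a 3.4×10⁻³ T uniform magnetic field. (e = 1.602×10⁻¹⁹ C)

ω ≈ 1.6×10⁴ rad/s

ω = |q|B/m.
ω = (1.602×10⁻¹⁹)(3.4×10⁻³)/3.32×10⁻²⁶ ≈ 1.6×10⁴ rad/s.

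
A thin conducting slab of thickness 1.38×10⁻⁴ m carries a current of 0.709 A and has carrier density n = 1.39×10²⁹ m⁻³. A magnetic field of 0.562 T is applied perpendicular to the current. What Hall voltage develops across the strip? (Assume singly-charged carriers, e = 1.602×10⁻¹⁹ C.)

V_H ≈ 1.30×10⁻⁷ V

V_H = IB/(n e t).
V_H = (0.709)(0.562)/((1.39×10²⁹)(1.602×10⁻¹⁹)(1.38×10⁻⁴)) ≈ 1.30×10⁻⁷ V.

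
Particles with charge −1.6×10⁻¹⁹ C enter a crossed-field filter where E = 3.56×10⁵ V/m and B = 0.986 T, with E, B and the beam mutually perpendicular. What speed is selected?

v = 3.61×10⁵ m/s

Straight-line motion ⇒ electric and magnetic forces cancel, so E = vB.
v = E/B = 3.56×10⁵/0.986 = 3.61×10⁵ m/s.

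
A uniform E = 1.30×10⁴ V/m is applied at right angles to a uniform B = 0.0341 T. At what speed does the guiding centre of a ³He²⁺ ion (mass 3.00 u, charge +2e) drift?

The steady drift has the magnetic force balancing the electric force, so v_d = E/B.
v_d = 1.30×10⁴/0.0341 = 3.81×10⁵ m/s.

v_d ≈ 3.81×10⁵ m/s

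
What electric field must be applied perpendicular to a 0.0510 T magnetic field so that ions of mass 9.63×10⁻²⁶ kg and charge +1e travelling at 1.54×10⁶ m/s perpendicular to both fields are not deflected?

For straight-line motion qE = qvB, so E = vB.
E = 1.54×10⁶ × 0.0510 = 7.85×10⁴ V/m.

E = 7.85×10⁴ V/m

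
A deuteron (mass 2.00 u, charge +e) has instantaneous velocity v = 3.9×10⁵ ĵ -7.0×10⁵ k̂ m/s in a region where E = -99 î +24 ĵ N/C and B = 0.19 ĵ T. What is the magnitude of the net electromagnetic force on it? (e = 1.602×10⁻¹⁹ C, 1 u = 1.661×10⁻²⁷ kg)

v×B = (1.33×10⁵, 0, 0) N/C.
E + v×B = (1.33×10⁵, 24.0, 0) N/C.
F = q(E + v×B) = (1.602×10⁻¹⁹ C)·(1.33×10⁵, 24.0, 0) = (2.13×10⁻¹⁴, 3.84×10⁻¹⁸, 0) N.
|F| = 2.13×10⁻¹⁴ N.

|F| ≈ 2.13×10⁻¹⁴ N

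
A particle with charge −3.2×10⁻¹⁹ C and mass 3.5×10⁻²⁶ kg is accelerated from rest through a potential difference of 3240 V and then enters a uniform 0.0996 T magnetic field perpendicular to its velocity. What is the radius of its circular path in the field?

Acceleration: |q|V = ½mv² ⇒ v = √(2|q|V/m) = √(2·3.2×10⁻¹⁹·3240/3.5×10⁻²⁶) ≈ 2.434×10⁵ m/s.
In the field: r = mv/(|q|B) = (3.5×10⁻²⁶)(2.434×10⁵)/((3.2×10⁻¹⁹)(0.0996)) ≈ 0.267 m.

r ≈ 0.267 m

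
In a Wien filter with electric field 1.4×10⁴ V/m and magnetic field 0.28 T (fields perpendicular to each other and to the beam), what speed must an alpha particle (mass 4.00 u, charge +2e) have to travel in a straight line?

v = 5.0×10⁴ m/s

Straight-line motion ⇒ electric and magnetic forces cancel, so E = vB.
v = E/B = 1.4×10⁴/0.28 = 5.0×10⁴ m/s.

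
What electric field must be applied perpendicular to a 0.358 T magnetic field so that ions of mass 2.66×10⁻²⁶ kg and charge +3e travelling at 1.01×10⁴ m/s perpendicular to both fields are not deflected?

E = 3620 V/m

For straight-line motion qE = qvB, so E = vB.
E = 1.01×10⁴ × 0.358 = 3620 V/m.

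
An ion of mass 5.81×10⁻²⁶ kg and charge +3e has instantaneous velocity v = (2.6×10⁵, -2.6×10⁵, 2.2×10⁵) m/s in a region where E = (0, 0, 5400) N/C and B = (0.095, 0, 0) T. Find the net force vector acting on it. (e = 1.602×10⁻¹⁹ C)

F ≈ (0, 1.00×10⁻¹⁴, 1.45×10⁻¹⁴) N

v×B = (0, 2.09×10⁴, 2.47×10⁴) N/C.
E + v×B = (0, 2.09×10⁴, 3.01×10⁴) N/C.
F = q(E + v×B) = (4.806×10⁻¹⁹ C)·(0, 2.09×10⁴, 3.01×10⁴) = (0, 1.00×10⁻¹⁴, 1.45×10⁻¹⁴) N.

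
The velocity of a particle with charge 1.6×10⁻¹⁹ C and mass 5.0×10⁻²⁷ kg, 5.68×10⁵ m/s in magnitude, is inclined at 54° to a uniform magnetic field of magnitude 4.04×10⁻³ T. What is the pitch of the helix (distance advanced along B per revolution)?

p ≈ 16.2 m

v∥ = v cosθ = 5.68×10⁵·cos54° ≈ 3.339×10⁵ m/s.
T = 2πm/(|q|B) = 2π(5.0×10⁻²⁷)/((1.6×10⁻¹⁹)(4.04×10⁻³)) ≈ 4.860×10⁻⁵ s.
pitch = v∥ T = (3.339×10⁵)(4.860×10⁻⁵) ≈ 16.2 m.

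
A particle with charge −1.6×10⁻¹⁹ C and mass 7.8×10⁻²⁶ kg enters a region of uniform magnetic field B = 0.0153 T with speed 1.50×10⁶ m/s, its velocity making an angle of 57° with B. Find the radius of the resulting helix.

v⊥ = v sinθ = 1.50×10⁶·sin57° ≈ 1.258×10⁶ m/s.
r = m v⊥/(|q|B) = (7.8×10⁻²⁶)(1.258×10⁶)/((1.6×10⁻¹⁹)(0.0153)) ≈ 40.1 m.

r ≈ 40.1 m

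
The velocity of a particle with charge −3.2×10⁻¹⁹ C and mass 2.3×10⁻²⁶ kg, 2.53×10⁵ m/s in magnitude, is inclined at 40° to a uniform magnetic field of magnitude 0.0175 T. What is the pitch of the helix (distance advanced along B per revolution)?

v∥ = v cosθ = 2.53×10⁵·cos40° ≈ 1.938×10⁵ m/s.
T = 2πm/(|q|B) = 2π(2.3×10⁻²⁶)/((3.2×10⁻¹⁹)(0.0175)) ≈ 2.581×10⁻⁵ s.
pitch = v∥ T = (1.938×10⁵)(2.581×10⁻⁵) ≈ 5.00 m.

p ≈ 5.00 m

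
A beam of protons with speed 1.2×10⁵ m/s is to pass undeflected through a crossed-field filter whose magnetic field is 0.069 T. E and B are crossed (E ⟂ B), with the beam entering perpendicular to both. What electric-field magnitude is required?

E = 8300 V/m

For straight-line motion qE = qvB, so E = vB.
E = 1.2×10⁵ × 0.069 = 8300 V/m.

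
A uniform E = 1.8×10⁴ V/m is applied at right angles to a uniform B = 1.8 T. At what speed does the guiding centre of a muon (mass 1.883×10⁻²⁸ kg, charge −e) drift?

v_d ≈ 1.0×10⁴ m/s

The E×B drift speed is v_d = E/B.
v_d = 1.8×10⁴/1.8 = 1.0×10⁴ m/s.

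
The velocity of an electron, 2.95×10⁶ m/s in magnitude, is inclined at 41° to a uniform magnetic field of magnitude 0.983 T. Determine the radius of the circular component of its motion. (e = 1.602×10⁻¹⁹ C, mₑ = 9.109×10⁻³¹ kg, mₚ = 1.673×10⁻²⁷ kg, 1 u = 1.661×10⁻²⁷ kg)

r ≈ 1.12×10⁻⁵ m

v⊥ = v sinθ = 2.95×10⁶·sin41° ≈ 1.935×10⁶ m/s.
r = m v⊥/(|q|B) = (9.109×10⁻³¹)(1.935×10⁶)/((1.602×10⁻¹⁹)(0.983)) ≈ 1.12×10⁻⁵ m.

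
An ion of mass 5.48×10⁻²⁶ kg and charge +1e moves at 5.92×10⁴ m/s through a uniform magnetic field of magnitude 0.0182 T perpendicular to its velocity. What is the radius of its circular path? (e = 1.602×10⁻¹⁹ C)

The magnetic force provides the centripetal force: |q|vB = mv²/r.
r = mv/(|q|B) = (5.48×10⁻²⁶)(5.92×10⁴)/((1.602×10⁻¹⁹)(0.0182)) ≈ 1.11 m.

r ≈ 1.11 m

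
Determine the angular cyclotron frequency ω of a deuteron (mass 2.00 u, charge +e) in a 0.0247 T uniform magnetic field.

ω = |q|B/m.
ω = (1.602×10⁻¹⁹)(0.0247)/3.322×10⁻²⁷ ≈ 1.19×10⁶ rad/s.

ω ≈ 1.19×10⁶ rad/s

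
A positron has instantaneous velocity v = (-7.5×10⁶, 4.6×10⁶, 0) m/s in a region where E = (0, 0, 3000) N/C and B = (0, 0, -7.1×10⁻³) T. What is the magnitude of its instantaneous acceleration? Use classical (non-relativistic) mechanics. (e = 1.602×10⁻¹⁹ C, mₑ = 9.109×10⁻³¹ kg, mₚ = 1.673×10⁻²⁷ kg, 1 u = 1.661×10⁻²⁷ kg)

v×B = (-3.27×10⁴, -5.32×10⁴, 0) N/C.
E + v×B = (-3.27×10⁴, -5.32×10⁴, 3000) N/C.
F = q(E + v×B) = (1.602×10⁻¹⁹ C)·(-3.27×10⁴, -5.32×10⁴, 3000) = (-5.23×10⁻¹⁵, -8.53×10⁻¹⁵, 4.81×10⁻¹⁶) N.
|a| = |F|/m = 1.002×10⁻¹⁴/9.109×10⁻³¹ ≈ 1.10×10¹⁶ m/s².

|a| ≈ 1.10×10¹⁶ m/s²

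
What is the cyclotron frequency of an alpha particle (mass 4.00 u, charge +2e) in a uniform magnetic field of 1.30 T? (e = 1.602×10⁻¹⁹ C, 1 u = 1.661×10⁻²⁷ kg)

f = |q|B/(2πm).
f = (3.204×10⁻¹⁹)(1.30)/(2π·6.644×10⁻²⁷) ≈ 9.98×10⁶ Hz.

f ≈ 9.98×10⁶ Hz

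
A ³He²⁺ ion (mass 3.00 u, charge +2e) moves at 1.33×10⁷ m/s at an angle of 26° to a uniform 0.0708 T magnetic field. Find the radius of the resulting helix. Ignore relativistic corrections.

v⊥ = v sinθ = 1.33×10⁷·sin26° ≈ 5.830×10⁶ m/s.
r = m v⊥/(|q|B) = (4.983×10⁻²⁷)(5.830×10⁶)/((3.204×10⁻¹⁹)(0.0708)) ≈ 1.28 m.

r ≈ 1.28 m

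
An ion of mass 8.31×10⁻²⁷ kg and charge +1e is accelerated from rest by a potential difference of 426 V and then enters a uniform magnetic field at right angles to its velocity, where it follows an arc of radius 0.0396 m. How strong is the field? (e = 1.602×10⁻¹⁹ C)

B ≈ 0.168 T

v = √(2|q|V/m) = √(2·1.602×10⁻¹⁹·426/8.31×10⁻²⁷) ≈ 1.282×10⁵ m/s.
B = mv/(|q|r) = (8.31×10⁻²⁷)(1.282×10⁵)/((1.602×10⁻¹⁹)(0.0396)) ≈ 0.168 T.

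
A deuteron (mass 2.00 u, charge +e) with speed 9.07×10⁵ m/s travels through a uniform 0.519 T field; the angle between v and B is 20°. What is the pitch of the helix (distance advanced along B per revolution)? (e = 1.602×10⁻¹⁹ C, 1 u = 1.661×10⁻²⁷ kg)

v∥ = v cosθ = 9.07×10⁵·cos20° ≈ 8.523×10⁵ m/s.
T = 2πm/(|q|B) = 2π(3.322×10⁻²⁷)/((1.602×10⁻¹⁹)(0.519)) ≈ 2.510×10⁻⁷ s.
pitch = v∥ T = (8.523×10⁵)(2.510×10⁻⁷) ≈ 0.214 m.

p ≈ 0.214 m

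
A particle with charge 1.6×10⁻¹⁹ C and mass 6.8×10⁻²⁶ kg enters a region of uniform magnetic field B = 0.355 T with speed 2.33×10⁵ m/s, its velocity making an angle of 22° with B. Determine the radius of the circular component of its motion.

r ≈ 0.104 m

v⊥ = v sinθ = 2.33×10⁵·sin22° ≈ 8.728×10⁴ m/s.
r = m v⊥/(|q|B) = (6.8×10⁻²⁶)(8.728×10⁴)/((1.6×10⁻¹⁹)(0.355)) ≈ 0.104 m.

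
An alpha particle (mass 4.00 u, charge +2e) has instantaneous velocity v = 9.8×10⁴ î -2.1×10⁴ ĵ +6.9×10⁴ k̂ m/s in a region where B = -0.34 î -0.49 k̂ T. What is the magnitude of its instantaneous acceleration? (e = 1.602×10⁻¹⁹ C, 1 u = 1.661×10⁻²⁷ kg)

|a| ≈ 1.33×10¹² m/s²

v×B = (1.03×10⁴, 2.46×10⁴, -7140) N/C.
F = q v×B = (3.204×10⁻¹⁹ C)·(1.03×10⁴, 2.46×10⁴, -7140) = (3.30×10⁻¹⁵, 7.87×10⁻¹⁵, -2.29×10⁻¹⁵) N.
|a| = |F|/m = 8.833×10⁻¹⁵/6.644×10⁻²⁷ ≈ 1.33×10¹² m/s².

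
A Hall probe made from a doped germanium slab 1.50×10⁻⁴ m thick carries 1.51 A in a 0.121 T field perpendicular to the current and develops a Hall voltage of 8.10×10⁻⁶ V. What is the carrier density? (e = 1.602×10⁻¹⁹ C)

From V_H = IB/(n e t), n = IB/(V_H e t).
n = (1.51)(0.121)/((8.10×10⁻⁶)(1.602×10⁻¹⁹)(1.50×10⁻⁴)) ≈ 9.39×10²⁶ m⁻³.

n ≈ 9.39×10²⁶ m⁻³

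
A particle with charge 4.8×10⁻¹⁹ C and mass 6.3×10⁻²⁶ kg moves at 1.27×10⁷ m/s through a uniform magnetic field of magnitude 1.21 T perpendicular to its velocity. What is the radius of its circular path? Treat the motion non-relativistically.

The magnetic force provides the centripetal force: |q|vB = mv²/r.
r = mv/(|q|B) = (6.3×10⁻²⁶)(1.27×10⁷)/((4.8×10⁻¹⁹)(1.21)) ≈ 1.38 m.

r ≈ 1.38 m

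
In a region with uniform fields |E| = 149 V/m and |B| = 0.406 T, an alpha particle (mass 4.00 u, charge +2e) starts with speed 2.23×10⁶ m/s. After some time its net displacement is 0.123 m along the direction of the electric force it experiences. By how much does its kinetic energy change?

ΔKE ≈ 5.87×10⁻¹⁸ J

The magnetic force is always ⟂ v and does no work; only the electric force changes KE.
ΔKE = F_E · d = |q|E d = (3.204×10⁻¹⁹)(149)(0.123) ≈ 5.87×10⁻¹⁸ J.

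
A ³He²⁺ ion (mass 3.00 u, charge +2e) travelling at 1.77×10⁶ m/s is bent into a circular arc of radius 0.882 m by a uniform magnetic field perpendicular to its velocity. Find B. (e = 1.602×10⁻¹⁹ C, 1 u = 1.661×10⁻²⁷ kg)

B ≈ 0.0312 T

From |q|vB = mv²/r, B = mv/(|q|r).
B = (4.983×10⁻²⁷)(1.77×10⁶)/((3.204×10⁻¹⁹)(0.882)) ≈ 0.0312 T.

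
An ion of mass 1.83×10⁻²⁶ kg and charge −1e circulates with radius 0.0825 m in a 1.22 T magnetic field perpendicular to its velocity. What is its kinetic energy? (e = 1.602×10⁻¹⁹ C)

v = |q|Br/m, then KE = ½mv² = (qBr)²/(2m).
v = (1.602×10⁻¹⁹)(1.22)(0.0825)/1.83×10⁻²⁶ ≈ 8.811×10⁵ m/s.
KE = ½(1.83×10⁻²⁶)(8.811×10⁵)² ≈ 7.10×10⁻¹⁵ J.

KE ≈ 7.10×10⁻¹⁵ J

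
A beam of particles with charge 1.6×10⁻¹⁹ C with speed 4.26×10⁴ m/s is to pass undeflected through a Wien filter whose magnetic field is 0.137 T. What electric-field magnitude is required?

E = 5840 V/m

For straight-line motion qE = qvB, so E = vB.
E = 4.26×10⁴ × 0.137 = 5840 V/m.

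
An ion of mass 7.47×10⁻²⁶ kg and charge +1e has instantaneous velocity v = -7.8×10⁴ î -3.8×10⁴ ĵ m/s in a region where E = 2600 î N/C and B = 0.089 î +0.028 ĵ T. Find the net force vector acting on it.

v×B = (0, 0, 1200) N/C.
E + v×B = (2600, 0, 1200) N/C.
F = q(E + v×B) = (1.602×10⁻¹⁹ C)·(2600, 0, 1200) = (4.17×10⁻¹⁶, 0, 1.92×10⁻¹⁶) N.

F ≈ (4.17×10⁻¹⁶, 0, 1.92×10⁻¹⁶) N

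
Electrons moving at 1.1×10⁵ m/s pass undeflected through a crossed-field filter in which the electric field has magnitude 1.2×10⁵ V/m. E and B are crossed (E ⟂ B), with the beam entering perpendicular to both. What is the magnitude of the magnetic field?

Balance of forces in the selector: qE = qvB ⇒ B = E/v.
B = 1.2×10⁵/1.1×10⁵ = 1.1 T.

B = 1.1 T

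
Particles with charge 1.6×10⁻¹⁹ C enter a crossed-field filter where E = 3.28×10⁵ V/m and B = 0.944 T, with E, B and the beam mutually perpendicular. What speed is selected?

v = 3.47×10⁵ m/s

For undeflected motion the electric and magnetic forces balance: qE = qvB.
v = E/B = 3.28×10⁵/0.944 = 3.47×10⁵ m/s.
The result is independent of the particle's charge and mass.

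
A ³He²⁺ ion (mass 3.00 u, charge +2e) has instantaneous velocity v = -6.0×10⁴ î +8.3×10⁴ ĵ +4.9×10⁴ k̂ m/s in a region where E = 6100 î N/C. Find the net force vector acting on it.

F ≈ (1.95×10⁻¹⁵, 0, 0) N

Only an electric field acts, so F = qE = (3.204×10⁻¹⁹ C)·(6100, 0, 0) = (1.95×10⁻¹⁵, 0, 0) N.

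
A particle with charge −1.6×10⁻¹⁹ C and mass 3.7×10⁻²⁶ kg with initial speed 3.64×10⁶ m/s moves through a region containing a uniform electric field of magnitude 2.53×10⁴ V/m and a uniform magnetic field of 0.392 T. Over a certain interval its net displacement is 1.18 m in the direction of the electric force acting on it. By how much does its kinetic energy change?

ΔKE ≈ 4.78×10⁻¹⁵ J

The magnetic force is always ⟂ v and does no work; only the electric force changes KE.
ΔKE = F_E · d = |q|E d = (1.6×10⁻¹⁹)(2.53×10⁴)(1.18) ≈ 4.78×10⁻¹⁵ J.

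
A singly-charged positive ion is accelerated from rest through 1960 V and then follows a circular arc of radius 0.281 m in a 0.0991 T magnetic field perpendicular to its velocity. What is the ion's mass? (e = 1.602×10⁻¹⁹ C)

Combine |q|V = ½mv² and r = mv/(|q|B): eliminate v to get m = qB²r²/(2V).
m = (1.602×10⁻¹⁹)(0.0991)²(0.281)²/(2·1960) ≈ 3.17×10⁻²⁶ kg.

m ≈ 3.17×10⁻²⁶ kg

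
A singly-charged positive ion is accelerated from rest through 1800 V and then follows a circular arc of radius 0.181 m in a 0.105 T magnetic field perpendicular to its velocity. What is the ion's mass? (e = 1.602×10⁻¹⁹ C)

Combine |q|V = ½mv² and r = mv/(|q|B): eliminate v to get m = qB²r²/(2V).
m = (1.602×10⁻¹⁹)(0.105)²(0.181)²/(2·1800) ≈ 1.61×10⁻²⁶ kg.

m ≈ 1.61×10⁻²⁶ kg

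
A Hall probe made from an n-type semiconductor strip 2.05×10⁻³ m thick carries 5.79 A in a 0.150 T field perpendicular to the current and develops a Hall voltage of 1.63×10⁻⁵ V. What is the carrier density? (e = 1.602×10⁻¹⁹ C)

n ≈ 1.62×10²⁶ m⁻³

From V_H = IB/(n e t), n = IB/(V_H e t).
n = (5.79)(0.150)/((1.63×10⁻⁵)(1.602×10⁻¹⁹)(2.05×10⁻³)) ≈ 1.62×10²⁶ m⁻³.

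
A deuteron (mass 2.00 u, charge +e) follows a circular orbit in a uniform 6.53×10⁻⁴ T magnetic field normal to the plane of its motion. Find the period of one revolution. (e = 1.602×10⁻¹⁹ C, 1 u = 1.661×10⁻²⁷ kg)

The cyclotron period depends only on m, q, B: T = 2πm/(|q|B).
T = 2π(3.322×10⁻²⁷)/((1.602×10⁻¹⁹)(6.53×10⁻⁴)) ≈ 2.00×10⁻⁴ s.

T ≈ 2.00×10⁻⁴ s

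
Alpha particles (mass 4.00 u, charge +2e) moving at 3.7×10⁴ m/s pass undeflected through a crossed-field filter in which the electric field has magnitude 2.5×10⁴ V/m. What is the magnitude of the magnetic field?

Balance of forces in the selector: qE = qvB ⇒ B = E/v.
B = 2.5×10⁴/3.7×10⁴ = 0.68 T.

B = 0.68 T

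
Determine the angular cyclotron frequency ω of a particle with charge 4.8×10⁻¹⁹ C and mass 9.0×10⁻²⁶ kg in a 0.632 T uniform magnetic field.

ω ≈ 3.37×10⁶ rad/s

ω = |q|B/m.
ω = (4.8×10⁻¹⁹)(0.632)/9.0×10⁻²⁶ ≈ 3.37×10⁶ rad/s.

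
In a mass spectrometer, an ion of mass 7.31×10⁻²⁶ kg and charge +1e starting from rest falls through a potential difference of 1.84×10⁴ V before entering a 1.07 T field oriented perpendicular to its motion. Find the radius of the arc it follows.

r ≈ 0.121 m

Acceleration: |q|V = ½mv² ⇒ v = √(2|q|V/m) = √(2·1.602×10⁻¹⁹·1.84×10⁴/7.31×10⁻²⁶) ≈ 2.840×10⁵ m/s.
In the field: r = mv/(|q|B) = (7.31×10⁻²⁶)(2.840×10⁵)/((1.602×10⁻¹⁹)(1.07)) ≈ 0.121 m.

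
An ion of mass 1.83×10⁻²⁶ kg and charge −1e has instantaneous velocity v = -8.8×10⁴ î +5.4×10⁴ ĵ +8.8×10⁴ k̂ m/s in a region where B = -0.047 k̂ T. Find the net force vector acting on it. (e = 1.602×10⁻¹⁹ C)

F ≈ (4.07×10⁻¹⁶, 6.63×10⁻¹⁶, 0) N

v×B = (-2540, -4140, 0) N/C.
F = q v×B = (−1.602×10⁻¹⁹ C)·(-2540, -4140, 0) = (4.07×10⁻¹⁶, 6.63×10⁻¹⁶, 0) N.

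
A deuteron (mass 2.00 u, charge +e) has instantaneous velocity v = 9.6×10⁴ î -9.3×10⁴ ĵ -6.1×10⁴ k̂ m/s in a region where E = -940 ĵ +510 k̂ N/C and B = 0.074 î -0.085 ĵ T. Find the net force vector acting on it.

v×B = (-5180, -4510, -1280) N/C.
E + v×B = (-5180, -5450, -768) N/C.
F = q(E + v×B) = (1.602×10⁻¹⁹ C)·(-5180, -5450, -768) = (-8.31×10⁻¹⁶, -8.74×10⁻¹⁶, -1.23×10⁻¹⁶) N.

F ≈ (-8.31×10⁻¹⁶, -8.74×10⁻¹⁶, -1.23×10⁻¹⁶) N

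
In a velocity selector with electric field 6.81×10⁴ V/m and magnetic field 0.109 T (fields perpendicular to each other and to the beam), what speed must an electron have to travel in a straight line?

For undeflected motion the electric and magnetic forces balance: qE = qvB.
v = E/B = 6.81×10⁴/0.109 = 6.25×10⁵ m/s.
The result is independent of the particle's charge and mass.

v = 6.25×10⁵ m/s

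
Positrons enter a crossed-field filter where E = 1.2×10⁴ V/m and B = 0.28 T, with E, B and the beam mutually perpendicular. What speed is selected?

Straight-line motion ⇒ electric and magnetic forces cancel, so E = vB.
v = E/B = 1.2×10⁴/0.28 = 4.3×10⁴ m/s.

v = 4.3×10⁴ m/s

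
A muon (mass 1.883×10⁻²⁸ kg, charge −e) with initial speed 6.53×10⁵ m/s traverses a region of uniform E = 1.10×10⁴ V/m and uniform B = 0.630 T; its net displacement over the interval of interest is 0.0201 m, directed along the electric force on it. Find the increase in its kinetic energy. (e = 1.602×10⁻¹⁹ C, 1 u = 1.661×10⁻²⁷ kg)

The magnetic force is always ⟂ v and does no work; only the electric force changes KE.
ΔKE = F_E · d = |q|E d = (1.602×10⁻¹⁹)(1.10×10⁴)(0.0201) ≈ 3.54×10⁻¹⁷ J.

ΔKE ≈ 3.54×10⁻¹⁷ J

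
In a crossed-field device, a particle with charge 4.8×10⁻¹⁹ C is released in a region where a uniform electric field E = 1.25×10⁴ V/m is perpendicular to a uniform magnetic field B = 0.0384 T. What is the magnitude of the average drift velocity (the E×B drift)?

The E×B drift speed is v_d = E/B.
v_d = 1.25×10⁴/0.0384 = 3.26×10⁵ m/s.

v_d ≈ 3.26×10⁵ m/s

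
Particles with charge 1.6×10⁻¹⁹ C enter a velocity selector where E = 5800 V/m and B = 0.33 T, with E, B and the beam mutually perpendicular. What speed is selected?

v = 1.8×10⁴ m/s

For undeflected motion the electric and magnetic forces balance: qE = qvB.
v = E/B = 5800/0.33 = 1.8×10⁴ m/s.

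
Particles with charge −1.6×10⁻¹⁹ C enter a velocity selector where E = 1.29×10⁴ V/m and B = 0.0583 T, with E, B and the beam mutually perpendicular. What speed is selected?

v = 2.21×10⁵ m/s

Straight-line motion ⇒ electric and magnetic forces cancel, so E = vB.
v = E/B = 1.29×10⁴/0.0583 = 2.21×10⁵ m/s.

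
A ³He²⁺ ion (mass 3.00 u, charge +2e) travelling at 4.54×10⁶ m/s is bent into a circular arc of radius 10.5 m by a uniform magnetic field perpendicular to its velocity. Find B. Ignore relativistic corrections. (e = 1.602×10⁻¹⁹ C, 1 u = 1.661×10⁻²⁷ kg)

B ≈ 6.72×10⁻³ T

From |q|vB = mv²/r, B = mv/(|q|r).
B = (4.983×10⁻²⁷)(4.54×10⁶)/((3.204×10⁻¹⁹)(10.5)) ≈ 6.72×10⁻³ T.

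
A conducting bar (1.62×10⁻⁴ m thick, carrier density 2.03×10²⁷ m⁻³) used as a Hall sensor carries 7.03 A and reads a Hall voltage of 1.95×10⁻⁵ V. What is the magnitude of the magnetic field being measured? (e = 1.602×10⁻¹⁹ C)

From V_H = IB/(n e t), B = V_H n e t / I.
B = (1.95×10⁻⁵)(2.03×10²⁷)(1.602×10⁻¹⁹)(1.62×10⁻⁴)/7.03 ≈ 0.146 T.

B ≈ 0.146 T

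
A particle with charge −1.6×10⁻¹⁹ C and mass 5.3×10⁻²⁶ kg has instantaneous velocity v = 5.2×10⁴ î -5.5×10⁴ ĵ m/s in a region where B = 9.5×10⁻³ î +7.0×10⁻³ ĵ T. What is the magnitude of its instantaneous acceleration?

|a| ≈ 2.68×10⁹ m/s²

v×B = (0, 0, 886) N/C.
F = q v×B = (−1.6×10⁻¹⁹ C)·(0, 0, 886) = (0, 0, -1.42×10⁻¹⁶) N.
|a| = |F|/m = 1.418×10⁻¹⁶/5.3×10⁻²⁶ ≈ 2.68×10⁹ m/s².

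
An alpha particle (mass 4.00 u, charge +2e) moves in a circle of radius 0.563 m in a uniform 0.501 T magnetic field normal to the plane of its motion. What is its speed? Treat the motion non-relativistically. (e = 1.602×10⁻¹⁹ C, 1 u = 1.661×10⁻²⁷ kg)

v ≈ 1.36×10⁷ m/s

From |q|vB = mv²/r, v = |q|Br/m.
v = (3.204×10⁻¹⁹)(0.501)(0.563)/6.644×10⁻²⁷ ≈ 1.36×10⁷ m/s.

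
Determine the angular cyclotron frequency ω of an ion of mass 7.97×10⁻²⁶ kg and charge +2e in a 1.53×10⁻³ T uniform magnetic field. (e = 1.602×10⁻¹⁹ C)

ω ≈ 6150 rad/s

ω = |q|B/m.
ω = (3.204×10⁻¹⁹)(1.53×10⁻³)/7.97×10⁻²⁶ ≈ 6150 rad/s.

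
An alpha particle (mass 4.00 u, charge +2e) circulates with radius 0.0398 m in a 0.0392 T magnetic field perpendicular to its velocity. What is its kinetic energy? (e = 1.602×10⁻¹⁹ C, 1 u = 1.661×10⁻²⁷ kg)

KE ≈ 1.88×10⁻¹⁷ J

v = |q|Br/m, then KE = ½mv² = (qBr)²/(2m).
v = (3.204×10⁻¹⁹)(0.0392)(0.0398)/6.644×10⁻²⁷ ≈ 7.524×10⁴ m/s.
KE = ½(6.644×10⁻²⁷)(7.524×10⁴)² ≈ 1.88×10⁻¹⁷ J.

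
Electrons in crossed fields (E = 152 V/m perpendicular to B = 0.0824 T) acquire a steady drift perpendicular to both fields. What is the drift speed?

v_d ≈ 1840 m/s

The steady drift has the magnetic force balancing the electric force, so v_d = E/B.
v_d = 152/0.0824 = 1840 m/s.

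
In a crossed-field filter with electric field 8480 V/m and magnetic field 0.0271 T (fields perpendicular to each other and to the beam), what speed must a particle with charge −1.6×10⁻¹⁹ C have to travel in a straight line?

Straight-line motion ⇒ electric and magnetic forces cancel, so E = vB.
v = E/B = 8480/0.0271 = 3.13×10⁵ m/s.

v = 3.13×10⁵ m/s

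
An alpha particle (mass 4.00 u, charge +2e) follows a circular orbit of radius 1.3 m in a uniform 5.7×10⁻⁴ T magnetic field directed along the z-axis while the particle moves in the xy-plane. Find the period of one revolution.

T ≈ 2.3×10⁻⁴ s

The cyclotron period depends only on m, q, B: T = 2πm/(|q|B).
T = 2π(6.644×10⁻²⁷)/((3.204×10⁻¹⁹)(5.7×10⁻⁴)) ≈ 2.3×10⁻⁴ s.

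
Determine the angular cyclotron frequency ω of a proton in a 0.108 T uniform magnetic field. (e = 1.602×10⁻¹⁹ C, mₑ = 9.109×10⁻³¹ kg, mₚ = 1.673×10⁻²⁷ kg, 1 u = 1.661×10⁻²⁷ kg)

ω ≈ 1.03×10⁷ rad/s

ω = |q|B/m.
ω = (1.602×10⁻¹⁹)(0.108)/1.673×10⁻²⁷ ≈ 1.03×10⁷ rad/s.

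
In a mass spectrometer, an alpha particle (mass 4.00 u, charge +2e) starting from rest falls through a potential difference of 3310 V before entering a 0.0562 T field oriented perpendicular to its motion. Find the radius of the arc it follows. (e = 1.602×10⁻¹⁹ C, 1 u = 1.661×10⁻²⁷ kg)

Acceleration: |q|V = ½mv² ⇒ v = √(2|q|V/m) = √(2·3.204×10⁻¹⁹·3310/6.644×10⁻²⁷) ≈ 5.650×10⁵ m/s.
In the field: r = mv/(|q|B) = (6.644×10⁻²⁷)(5.650×10⁵)/((3.204×10⁻¹⁹)(0.0562)) ≈ 0.208 m.

r ≈ 0.208 m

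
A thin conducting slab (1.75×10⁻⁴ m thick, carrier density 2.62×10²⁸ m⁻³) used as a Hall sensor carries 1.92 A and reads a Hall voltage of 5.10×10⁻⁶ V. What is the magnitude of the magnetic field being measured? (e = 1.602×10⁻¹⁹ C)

From V_H = IB/(n e t), B = V_H n e t / I.
B = (5.10×10⁻⁶)(2.62×10²⁸)(1.602×10⁻¹⁹)(1.75×10⁻⁴)/1.92 ≈ 1.95 T.

B ≈ 1.95 T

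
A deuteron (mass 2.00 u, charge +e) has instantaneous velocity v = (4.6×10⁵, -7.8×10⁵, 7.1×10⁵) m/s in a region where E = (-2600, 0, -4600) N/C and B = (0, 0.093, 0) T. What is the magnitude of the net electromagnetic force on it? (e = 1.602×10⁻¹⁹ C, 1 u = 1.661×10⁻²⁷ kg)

|F| ≈ 1.26×10⁻¹⁴ N

v×B = (-6.60×10⁴, 0, 4.28×10⁴) N/C.
E + v×B = (-6.86×10⁴, 0, 3.82×10⁴) N/C.
F = q(E + v×B) = (1.602×10⁻¹⁹ C)·(-6.86×10⁴, 0, 3.82×10⁴) = (-1.10×10⁻¹⁴, 0, 6.12×10⁻¹⁵) N.
|F| = 1.26×10⁻¹⁴ N.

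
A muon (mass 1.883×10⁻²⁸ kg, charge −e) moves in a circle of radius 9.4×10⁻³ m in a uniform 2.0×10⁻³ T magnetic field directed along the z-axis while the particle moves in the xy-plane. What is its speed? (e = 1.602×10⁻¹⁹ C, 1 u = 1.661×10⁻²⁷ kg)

v ≈ 1.6×10⁴ m/s

From |q|vB = mv²/r, v = |q|Br/m.
v = (1.602×10⁻¹⁹)(2.0×10⁻³)(9.4×10⁻³)/1.883×10⁻²⁸ ≈ 1.6×10⁴ m/s.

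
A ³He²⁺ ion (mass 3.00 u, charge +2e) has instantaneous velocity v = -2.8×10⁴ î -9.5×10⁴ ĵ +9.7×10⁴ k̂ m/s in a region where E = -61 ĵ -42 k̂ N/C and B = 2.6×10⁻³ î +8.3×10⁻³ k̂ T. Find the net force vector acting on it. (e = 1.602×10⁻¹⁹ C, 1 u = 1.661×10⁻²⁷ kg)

F ≈ (-2.53×10⁻¹⁶, 1.36×10⁻¹⁶, 6.57×10⁻¹⁷) N

v×B = (-788, 485, 247) N/C.
E + v×B = (-788, 424, 205) N/C.
F = q(E + v×B) = (3.204×10⁻¹⁹ C)·(-788, 424, 205) = (-2.53×10⁻¹⁶, 1.36×10⁻¹⁶, 6.57×10⁻¹⁷) N.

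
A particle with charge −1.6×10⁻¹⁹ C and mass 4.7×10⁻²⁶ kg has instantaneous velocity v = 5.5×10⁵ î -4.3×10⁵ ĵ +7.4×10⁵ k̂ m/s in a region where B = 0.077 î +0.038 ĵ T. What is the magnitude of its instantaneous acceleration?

v×B = (-2.81×10⁴, 5.70×10⁴, 5.40×10⁴) N/C.
F = q v×B = (−1.6×10⁻¹⁹ C)·(-2.81×10⁴, 5.70×10⁴, 5.40×10⁴) = (4.50×10⁻¹⁵, -9.12×10⁻¹⁵, -8.64×10⁻¹⁵) N.
|a| = |F|/m = 1.334×10⁻¹⁴/4.7×10⁻²⁶ ≈ 2.84×10¹¹ m/s².

|a| ≈ 2.84×10¹¹ m/s²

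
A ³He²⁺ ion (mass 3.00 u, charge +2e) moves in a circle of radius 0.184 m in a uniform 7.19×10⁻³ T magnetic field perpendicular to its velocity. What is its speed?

From |q|vB = mv²/r, v = |q|Br/m.
v = (3.204×10⁻¹⁹)(7.19×10⁻³)(0.184)/4.983×10⁻²⁷ ≈ 8.51×10⁴ m/s.

v ≈ 8.51×10⁴ m/s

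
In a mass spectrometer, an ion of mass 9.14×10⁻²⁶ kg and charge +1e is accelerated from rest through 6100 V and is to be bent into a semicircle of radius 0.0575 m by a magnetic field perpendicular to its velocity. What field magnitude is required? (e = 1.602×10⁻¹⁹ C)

v = √(2|q|V/m) = √(2·1.602×10⁻¹⁹·6100/9.14×10⁻²⁶) ≈ 1.462×10⁵ m/s.
B = mv/(|q|r) = (9.14×10⁻²⁶)(1.462×10⁵)/((1.602×10⁻¹⁹)(0.0575)) ≈ 1.45 T.

B ≈ 1.45 T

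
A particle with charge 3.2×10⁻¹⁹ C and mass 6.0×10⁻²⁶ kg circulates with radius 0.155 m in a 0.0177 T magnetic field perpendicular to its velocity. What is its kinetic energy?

KE ≈ 6.42×10⁻¹⁸ J

v = |q|Br/m, then KE = ½mv² = (qBr)²/(2m).
v = (3.2×10⁻¹⁹)(0.0177)(0.155)/6.0×10⁻²⁶ ≈ 1.463×10⁴ m/s.
KE = ½(6.0×10⁻²⁶)(1.463×10⁴)² ≈ 6.42×10⁻¹⁸ J.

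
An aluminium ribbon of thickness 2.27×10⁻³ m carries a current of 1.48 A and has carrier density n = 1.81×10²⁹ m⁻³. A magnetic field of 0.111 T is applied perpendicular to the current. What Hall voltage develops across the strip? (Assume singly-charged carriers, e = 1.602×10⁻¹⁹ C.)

V_H ≈ 2.50×10⁻⁹ V

V_H = IB/(n e t).
V_H = (1.48)(0.111)/((1.81×10²⁹)(1.602×10⁻¹⁹)(2.27×10⁻³)) ≈ 2.50×10⁻⁹ V.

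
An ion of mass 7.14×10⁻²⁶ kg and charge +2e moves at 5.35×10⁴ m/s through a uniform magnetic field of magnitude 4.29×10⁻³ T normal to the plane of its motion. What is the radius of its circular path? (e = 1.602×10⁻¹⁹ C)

r ≈ 2.78 m

The magnetic force provides the centripetal force: |q|vB = mv²/r.
r = mv/(|q|B) = (7.14×10⁻²⁶)(5.35×10⁴)/((3.204×10⁻¹⁹)(4.29×10⁻³)) ≈ 2.78 m.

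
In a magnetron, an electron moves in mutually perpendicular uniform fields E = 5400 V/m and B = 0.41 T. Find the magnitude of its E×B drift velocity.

In crossed fields the guiding centre drifts at v_d = |E×B|/B² = E/B, independent of charge and mass.
v_d = 5400/0.41 = 1.3×10⁴ m/s.

v_d ≈ 1.3×10⁴ m/s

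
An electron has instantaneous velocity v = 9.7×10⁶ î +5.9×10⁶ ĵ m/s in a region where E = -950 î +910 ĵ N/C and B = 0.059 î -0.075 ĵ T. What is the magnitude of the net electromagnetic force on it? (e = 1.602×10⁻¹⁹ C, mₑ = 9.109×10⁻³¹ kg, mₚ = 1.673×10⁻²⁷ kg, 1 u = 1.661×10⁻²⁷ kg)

v×B = (0, 0, -1.08×10⁶) N/C.
E + v×B = (-950, 910, -1.08×10⁶) N/C.
F = q(E + v×B) = (−1.602×10⁻¹⁹ C)·(-950, 910, -1.08×10⁶) = (1.52×10⁻¹⁶, -1.46×10⁻¹⁶, 1.72×10⁻¹³) N.
|F| = 1.72×10⁻¹³ N.

|F| ≈ 1.72×10⁻¹³ N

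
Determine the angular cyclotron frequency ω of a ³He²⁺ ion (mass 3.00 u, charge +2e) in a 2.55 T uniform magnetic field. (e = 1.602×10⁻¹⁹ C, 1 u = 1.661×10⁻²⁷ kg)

ω = |q|B/m.
ω = (3.204×10⁻¹⁹)(2.55)/4.983×10⁻²⁷ ≈ 1.64×10⁸ rad/s.

ω ≈ 1.64×10⁸ rad/s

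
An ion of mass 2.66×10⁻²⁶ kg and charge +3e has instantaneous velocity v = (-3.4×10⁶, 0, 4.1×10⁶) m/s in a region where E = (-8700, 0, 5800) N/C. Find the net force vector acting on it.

F ≈ (-4.18×10⁻¹⁵, 0, 2.79×10⁻¹⁵) N

Only an electric field acts, so F = qE = (4.806×10⁻¹⁹ C)·(-8700, 0, 5800) = (-4.18×10⁻¹⁵, 0, 2.79×10⁻¹⁵) N.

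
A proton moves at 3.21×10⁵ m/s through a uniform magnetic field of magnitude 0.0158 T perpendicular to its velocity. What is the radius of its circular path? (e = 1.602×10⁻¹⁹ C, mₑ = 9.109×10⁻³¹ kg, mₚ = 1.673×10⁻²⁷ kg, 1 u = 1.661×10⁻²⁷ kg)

r ≈ 0.212 m

The magnetic force provides the centripetal force: |q|vB = mv²/r.
r = mv/(|q|B) = (1.673×10⁻²⁷)(3.21×10⁵)/((1.602×10⁻¹⁹)(0.0158)) ≈ 0.212 m.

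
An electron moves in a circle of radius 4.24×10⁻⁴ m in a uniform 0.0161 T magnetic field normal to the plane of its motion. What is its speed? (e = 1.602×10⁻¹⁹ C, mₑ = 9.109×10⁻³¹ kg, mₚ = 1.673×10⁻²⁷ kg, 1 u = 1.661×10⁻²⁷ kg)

From |q|vB = mv²/r, v = |q|Br/m.
v = (1.602×10⁻¹⁹)(0.0161)(4.24×10⁻⁴)/9.109×10⁻³¹ ≈ 1.20×10⁶ m/s.

v ≈ 1.20×10⁶ m/s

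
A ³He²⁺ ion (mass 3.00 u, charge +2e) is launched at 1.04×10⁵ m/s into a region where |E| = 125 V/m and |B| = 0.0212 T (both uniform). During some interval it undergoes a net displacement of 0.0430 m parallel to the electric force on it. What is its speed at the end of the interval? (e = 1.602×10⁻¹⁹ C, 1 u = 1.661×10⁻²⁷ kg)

v_f ≈ 1.07×10⁵ m/s

B does no work; ΔKE = |q|E d.
½mv_f² = ½mv₀² + |q|Ed = ½(4.983×10⁻²⁷)(1.04×10⁵)² + (3.204×10⁻¹⁹)(125)(0.0430) ≈ 2.695×10⁻¹⁷ J + 1.722×10⁻¹⁸ J ≈ 2.867×10⁻¹⁷ J.
v_f = √(2·2.867×10⁻¹⁷/4.983×10⁻²⁷) ≈ 1.07×10⁵ m/s.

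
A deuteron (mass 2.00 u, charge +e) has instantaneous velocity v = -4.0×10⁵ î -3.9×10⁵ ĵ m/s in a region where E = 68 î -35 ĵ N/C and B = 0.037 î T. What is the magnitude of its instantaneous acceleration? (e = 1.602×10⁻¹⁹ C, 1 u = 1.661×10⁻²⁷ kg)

|a| ≈ 6.96×10¹¹ m/s²

v×B = (0, 0, 1.44×10⁴) N/C.
E + v×B = (68.0, -35.0, 1.44×10⁴) N/C.
F = q(E + v×B) = (1.602×10⁻¹⁹ C)·(68.0, -35.0, 1.44×10⁴) = (1.09×10⁻¹⁷, -5.61×10⁻¹⁸, 2.31×10⁻¹⁵) N.
|a| = |F|/m = 2.312×10⁻¹⁵/3.322×10⁻²⁷ ≈ 6.96×10¹¹ m/s².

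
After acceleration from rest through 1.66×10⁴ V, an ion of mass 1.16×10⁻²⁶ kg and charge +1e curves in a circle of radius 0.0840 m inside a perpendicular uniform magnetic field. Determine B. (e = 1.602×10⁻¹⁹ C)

v = √(2|q|V/m) = √(2·1.602×10⁻¹⁹·1.66×10⁴/1.16×10⁻²⁶) ≈ 6.771×10⁵ m/s.
B = mv/(|q|r) = (1.16×10⁻²⁶)(6.771×10⁵)/((1.602×10⁻¹⁹)(0.0840)) ≈ 0.584 T.

B ≈ 0.584 T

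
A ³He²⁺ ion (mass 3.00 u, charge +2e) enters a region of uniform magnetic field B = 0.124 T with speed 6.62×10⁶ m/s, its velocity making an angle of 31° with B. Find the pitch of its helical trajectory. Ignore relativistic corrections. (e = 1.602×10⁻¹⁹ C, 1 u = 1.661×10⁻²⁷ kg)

v∥ = v cosθ = 6.62×10⁶·cos31° ≈ 5.674×10⁶ m/s.
T = 2πm/(|q|B) = 2π(4.983×10⁻²⁷)/((3.204×10⁻¹⁹)(0.124)) ≈ 7.881×10⁻⁷ s.
pitch = v∥ T = (5.674×10⁶)(7.881×10⁻⁷) ≈ 4.47 m.

p ≈ 4.47 m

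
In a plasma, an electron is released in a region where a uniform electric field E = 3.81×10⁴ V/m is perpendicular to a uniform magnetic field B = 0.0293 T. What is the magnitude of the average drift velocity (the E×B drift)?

The E×B drift speed is v_d = E/B.
v_d = 3.81×10⁴/0.0293 = 1.30×10⁶ m/s.

v_d ≈ 1.30×10⁶ m/s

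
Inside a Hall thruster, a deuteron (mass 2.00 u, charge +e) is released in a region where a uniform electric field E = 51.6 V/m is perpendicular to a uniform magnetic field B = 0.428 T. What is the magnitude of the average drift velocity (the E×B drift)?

The E×B drift speed is v_d = E/B.
v_d = 51.6/0.428 = 121 m/s.

v_d ≈ 121 m/s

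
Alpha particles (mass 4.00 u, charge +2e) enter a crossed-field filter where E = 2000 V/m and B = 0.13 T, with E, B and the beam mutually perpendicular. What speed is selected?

v = 1.5×10⁴ m/s

For undeflected motion the electric and magnetic forces balance: qE = qvB.
v = E/B = 2000/0.13 = 1.5×10⁴ m/s.
The result is independent of the particle's charge and mass.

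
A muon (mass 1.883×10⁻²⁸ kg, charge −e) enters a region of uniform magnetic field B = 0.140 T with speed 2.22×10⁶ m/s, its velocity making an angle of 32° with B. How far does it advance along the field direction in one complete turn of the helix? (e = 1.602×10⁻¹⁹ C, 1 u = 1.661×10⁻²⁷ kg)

v∥ = v cosθ = 2.22×10⁶·cos32° ≈ 1.883×10⁶ m/s.
T = 2πm/(|q|B) = 2π(1.883×10⁻²⁸)/((1.602×10⁻¹⁹)(0.140)) ≈ 5.275×10⁻⁸ s.
pitch = v∥ T = (1.883×10⁶)(5.275×10⁻⁸) ≈ 0.0993 m.

p ≈ 0.0993 m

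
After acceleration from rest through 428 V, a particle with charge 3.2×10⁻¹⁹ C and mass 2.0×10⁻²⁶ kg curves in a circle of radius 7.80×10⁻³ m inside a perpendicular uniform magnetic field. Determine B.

B ≈ 0.938 T

v = √(2|q|V/m) = √(2·3.2×10⁻¹⁹·428/2.0×10⁻²⁶) ≈ 1.170×10⁵ m/s.
B = mv/(|q|r) = (2.0×10⁻²⁶)(1.170×10⁵)/((3.2×10⁻¹⁹)(7.80×10⁻³)) ≈ 0.938 T.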